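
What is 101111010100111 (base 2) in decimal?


101111010100111 in decimal = 24231

24231


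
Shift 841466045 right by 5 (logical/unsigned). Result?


0b110010001001111100000010111101 >> 5 = 0b1100100010011111000000101 = 26295813

26295813


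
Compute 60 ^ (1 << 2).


60 ^ (1 << 2) = 60 ^ 4 = 56

56


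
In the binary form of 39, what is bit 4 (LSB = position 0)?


0b100111, position 4 = 0

0


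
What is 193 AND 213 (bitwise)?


0b11000001 & 0b11010101 = 0b11000001 = 193

193


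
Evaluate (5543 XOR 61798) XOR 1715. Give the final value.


Step 1: 5543 ^ 61798 = 58561
Step 2: 58561 ^ 1715 = 57970

57970


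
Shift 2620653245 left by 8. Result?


0b10011100001100111111111010111101 << 8 = 0b1001110000110011111111101011110100000000 = 670887230720

670887230720


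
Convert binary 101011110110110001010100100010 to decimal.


101011110110110001010100100010 in decimal = 735778082

735778082


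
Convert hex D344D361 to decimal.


D344D361 hex = 3544503137 decimal

3544503137


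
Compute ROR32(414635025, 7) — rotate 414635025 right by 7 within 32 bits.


Rotate 0b11000101101101101010000010001 right by 7 (32-bit) = 0b100010001100010110110110101000 = 573664680

573664680


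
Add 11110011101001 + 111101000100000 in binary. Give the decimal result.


11110011101001 + 111101000100000 = 1011011100001001 = 46857

46857


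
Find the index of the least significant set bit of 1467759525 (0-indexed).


0b1010111011111000011101110100101. Lowest set bit at position 0

0


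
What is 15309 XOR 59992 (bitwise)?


0b11101111001101 ^ 0b1110101001011000 = 0b1101000110010101 = 53653

53653


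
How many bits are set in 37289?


0b1001000110101001 has 7 set bits

7


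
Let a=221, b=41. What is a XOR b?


221 ^ 41 = 244

244


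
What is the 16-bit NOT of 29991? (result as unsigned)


~0b111010100100111 = 0b1000101011011000 = 35544 (16-bit unsigned)

35544


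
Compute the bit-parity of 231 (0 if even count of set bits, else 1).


0b11100111 has 6 ones => parity 0

0


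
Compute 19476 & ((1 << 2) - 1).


19476 & 3 = 0

0


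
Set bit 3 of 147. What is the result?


147 | (1 << 3) = 147 | 8 = 155

155


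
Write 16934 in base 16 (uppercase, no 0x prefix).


16934 = 4226 hex

4226


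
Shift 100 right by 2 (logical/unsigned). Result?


0b1100100 >> 2 = 0b11001 = 25

25


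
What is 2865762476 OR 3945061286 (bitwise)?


0b10101010110100000001000010101100 | 0b11101011001001001101101110100110 = 0b11101011111101001101101110101110 = 3958692782

3958692782


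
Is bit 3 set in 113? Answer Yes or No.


0b1110001, bit 3 = 0. No

No


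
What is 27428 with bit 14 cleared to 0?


27428 & ~(1 << 14) = 11044

11044


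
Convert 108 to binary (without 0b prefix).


108 = 1101100 in binary

1101100


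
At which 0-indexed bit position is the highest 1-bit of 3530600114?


0b11010010011100001010111010110010. Highest set bit at position 31

31


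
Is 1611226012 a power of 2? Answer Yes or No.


0b1100000000010010101101110011100. Multiple bits set => No

No


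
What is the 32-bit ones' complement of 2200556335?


2200556335 ^ 4294967295 = 2094410960

2094410960


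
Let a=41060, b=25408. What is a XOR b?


41060 ^ 25408 = 49956

49956


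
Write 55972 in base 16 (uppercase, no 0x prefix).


55972 = DAA4 hex

DAA4


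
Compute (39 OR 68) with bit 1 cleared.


Step 1: 39 | 68 = 103
Step 2: 103 & ~(1 << 1) = 101

101


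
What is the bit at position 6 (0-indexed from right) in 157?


0b10011101, position 6 = 0

0


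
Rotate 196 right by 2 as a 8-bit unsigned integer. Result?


Rotate 0b11000100 right by 2 (8-bit) = 0b110001 = 49

49


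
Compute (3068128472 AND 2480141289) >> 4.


Step 1: 3068128472 & 2480141289 = 2463359176
Step 2: 2463359176 >> 4 = 153959948

153959948


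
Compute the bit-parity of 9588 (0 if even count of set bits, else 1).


0b10010101110100 has 7 ones => parity 1

1


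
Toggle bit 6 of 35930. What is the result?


35930 ^ (1 << 6) = 35930 ^ 64 = 35866

35866


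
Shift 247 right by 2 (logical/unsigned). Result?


0b11110111 >> 2 = 0b111101 = 61

61


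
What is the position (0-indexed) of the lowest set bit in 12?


0b1100. Lowest set bit at position 2

2


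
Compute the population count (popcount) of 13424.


0b11010001110000 has 6 set bits

6


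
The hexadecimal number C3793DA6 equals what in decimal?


C3793DA6 hex = 3279502758 decimal

3279502758


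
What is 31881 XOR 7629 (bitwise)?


0b111110010001001 ^ 0b1110111001101 = 0b110000101000100 = 24900

24900


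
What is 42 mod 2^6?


42 & 63 = 42

42


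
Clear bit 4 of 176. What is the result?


176 & ~(1 << 4) = 160

160


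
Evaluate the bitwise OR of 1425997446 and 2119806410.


0b1010100111111101111111010000110 | 0b1111110010110011010110111001010 = 0b1111110111111111111111111001110 = 2130706382

2130706382


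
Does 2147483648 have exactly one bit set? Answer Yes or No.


0b10000000000000000000000000000000. Only one bit set => Yes

Yes


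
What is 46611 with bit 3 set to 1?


46611 | (1 << 3) = 46611 | 8 = 46619

46619


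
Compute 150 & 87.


0b10010110 & 0b1010111 = 0b10110 = 22

22


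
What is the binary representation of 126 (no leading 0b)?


126 = 1111110 in binary

1111110


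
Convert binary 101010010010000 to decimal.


101010010010000 in decimal = 21648

21648


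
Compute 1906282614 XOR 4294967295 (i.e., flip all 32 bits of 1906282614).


1906282614 ^ 4294967295 = 2388684681

2388684681


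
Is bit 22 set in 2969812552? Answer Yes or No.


0b10110001000000111011111001001000, bit 22 = 0. No

No


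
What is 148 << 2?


0b10010100 << 2 = 0b1001010000 = 592

592


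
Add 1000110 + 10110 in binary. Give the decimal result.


1000110 + 10110 = 1011100 = 92

92


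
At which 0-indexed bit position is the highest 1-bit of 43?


0b101011. Highest set bit at position 5

5


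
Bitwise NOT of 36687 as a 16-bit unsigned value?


~0b1000111101001111 = 0b111000010110000 = 28848 (16-bit unsigned)

28848


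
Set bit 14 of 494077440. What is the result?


494077440 | (1 << 14) = 494077440 | 16384 = 494093824

494093824


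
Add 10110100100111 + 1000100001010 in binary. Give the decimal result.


10110100100111 + 1000100001010 = 11111000110001 = 15921

15921


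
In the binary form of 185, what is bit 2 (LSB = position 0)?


0b10111001, position 2 = 0

0


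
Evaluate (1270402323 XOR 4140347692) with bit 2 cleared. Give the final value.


Step 1: 1270402323 ^ 4140347692 = 3178265663
Step 2: 3178265663 & ~(1 << 2) = 3178265659

3178265659


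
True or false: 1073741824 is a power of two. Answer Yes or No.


0b1000000000000000000000000000000. Only one bit set => Yes

Yes


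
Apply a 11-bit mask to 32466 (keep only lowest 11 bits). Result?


32466 & 2047 = 1746

1746


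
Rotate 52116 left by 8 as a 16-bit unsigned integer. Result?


Rotate 0b1100101110010100 left by 8 (16-bit) = 0b1001010011001011 = 38091

38091


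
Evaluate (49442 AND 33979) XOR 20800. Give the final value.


Step 1: 49442 & 33979 = 32802
Step 2: 32802 ^ 20800 = 53602

53602


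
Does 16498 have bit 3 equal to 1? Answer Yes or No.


0b100000001110010, bit 3 = 0. No

No


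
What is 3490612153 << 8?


0b11010000000011101000001110111001 << 8 = 0b1101000000001110100000111011100100000000 = 893596711168

893596711168


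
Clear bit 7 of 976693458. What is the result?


976693458 & ~(1 << 7) = 976693330

976693330


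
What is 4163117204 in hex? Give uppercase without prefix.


4163117204 = F8242094 hex

F8242094


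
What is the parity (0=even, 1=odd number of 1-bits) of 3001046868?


0b10110010111000000101011101010100 has 15 ones => parity 1

1


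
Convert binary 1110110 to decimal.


1110110 in decimal = 118

118


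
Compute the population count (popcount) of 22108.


0b101011001011100 has 8 set bits

8


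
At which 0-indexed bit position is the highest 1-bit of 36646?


0b1000111100100110. Highest set bit at position 15

15


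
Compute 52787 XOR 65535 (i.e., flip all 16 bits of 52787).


52787 ^ 65535 = 12748

12748


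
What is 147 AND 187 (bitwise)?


0b10010011 & 0b10111011 = 0b10010011 = 147

147


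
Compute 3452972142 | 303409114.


0b11001101110100000010110001101110 | 0b10010000101011010011111011010 = 0b11011111110101011010111111111110 = 3755323390

3755323390


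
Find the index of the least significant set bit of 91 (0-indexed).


0b1011011. Lowest set bit at position 0

0


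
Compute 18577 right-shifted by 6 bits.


0b100100010010001 >> 6 = 0b100100010 = 290

290


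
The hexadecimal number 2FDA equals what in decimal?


2FDA hex = 12250 decimal

12250


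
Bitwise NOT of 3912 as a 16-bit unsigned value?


~0b111101001000 = 0b1111000010110111 = 61623 (16-bit unsigned)

61623


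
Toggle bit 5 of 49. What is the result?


49 ^ (1 << 5) = 49 ^ 32 = 17

17


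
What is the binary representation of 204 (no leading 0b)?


204 = 11001100 in binary

11001100


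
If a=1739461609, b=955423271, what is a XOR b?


1739461609 ^ 955423271 = 1599900110

1599900110


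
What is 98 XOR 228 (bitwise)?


0b1100010 ^ 0b11100100 = 0b10000110 = 134

134


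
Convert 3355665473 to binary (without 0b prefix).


3355665473 = 11001000000000110110010001000001 in binary

11001000000000110110010001000001


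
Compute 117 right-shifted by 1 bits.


0b1110101 >> 1 = 0b111010 = 58

58


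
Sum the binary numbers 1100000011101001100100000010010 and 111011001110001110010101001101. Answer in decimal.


1100000011101001100100000010010 + 111011001110001110010101001101 = 10011011101011011010110101011111 = 2611850591

2611850591


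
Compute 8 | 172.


0b1000 | 0b10101100 = 0b10101100 = 172

172


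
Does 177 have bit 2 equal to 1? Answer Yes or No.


0b10110001, bit 2 = 0. No

No


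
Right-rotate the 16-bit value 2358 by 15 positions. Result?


Rotate 0b100100110110 right by 15 (16-bit) = 0b1001001101100 = 4716

4716


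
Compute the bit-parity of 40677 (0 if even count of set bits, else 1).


0b1001111011100101 has 10 ones => parity 0

0


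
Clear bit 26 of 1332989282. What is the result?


1332989282 & ~(1 << 26) = 1265880418

1265880418


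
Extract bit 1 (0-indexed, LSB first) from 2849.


0b101100100001, position 1 = 0

0


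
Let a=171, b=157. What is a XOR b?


171 ^ 157 = 54

54


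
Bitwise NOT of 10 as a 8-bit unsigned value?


~0b1010 = 0b11110101 = 245 (8-bit unsigned)

245


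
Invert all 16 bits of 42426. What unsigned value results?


42426 ^ 65535 = 23109

23109


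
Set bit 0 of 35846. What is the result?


35846 | (1 << 0) = 35846 | 1 = 35847

35847


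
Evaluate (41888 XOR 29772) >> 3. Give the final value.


Step 1: 41888 ^ 29772 = 55276
Step 2: 55276 >> 3 = 6909

6909


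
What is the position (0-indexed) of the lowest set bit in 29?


0b11101. Lowest set bit at position 0

0


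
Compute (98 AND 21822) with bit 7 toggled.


Step 1: 98 & 21822 = 34
Step 2: 34 ^ (1 << 7) = 34 ^ 128 = 162

162


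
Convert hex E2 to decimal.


E2 hex = 226 decimal

226


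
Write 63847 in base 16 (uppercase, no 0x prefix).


63847 = F967 hex

F967


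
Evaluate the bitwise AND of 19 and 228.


0b10011 & 0b11100100 = 0b0 = 0

0


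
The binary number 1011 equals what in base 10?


1011 in decimal = 11

11


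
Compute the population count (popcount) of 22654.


0b101100001111110 has 9 set bits

9


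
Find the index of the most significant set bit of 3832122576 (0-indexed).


0b11100100011010011000110011010000. Highest set bit at position 31

31


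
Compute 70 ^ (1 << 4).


70 ^ (1 << 4) = 70 ^ 16 = 86

86


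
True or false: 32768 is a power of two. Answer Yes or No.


0b1000000000000000. Only one bit set => Yes

Yes


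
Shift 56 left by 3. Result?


0b111000 << 3 = 0b111000000 = 448

448


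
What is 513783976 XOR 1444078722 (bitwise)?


0b11110100111111011100010101000 ^ 0b1010110000100101110010010000010 = 0b1001000100011010101110000101010 = 1217223722

1217223722


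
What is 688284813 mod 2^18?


688284813 & 262143 = 156813

156813


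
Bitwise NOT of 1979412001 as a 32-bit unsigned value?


~0b1110101111110110110111000100001 = 0b10001010000001001001000111011110 = 2315555294 (32-bit unsigned)

2315555294


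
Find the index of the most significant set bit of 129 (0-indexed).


0b10000001. Highest set bit at position 7

7


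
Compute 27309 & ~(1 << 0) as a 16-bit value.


27309 & ~(1 << 0) = 27308

27308


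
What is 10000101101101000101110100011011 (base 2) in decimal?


10000101101101000101110100011011 in decimal = 2243190043

2243190043


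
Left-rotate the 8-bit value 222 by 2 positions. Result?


Rotate 0b11011110 left by 2 (8-bit) = 0b1111011 = 123

123


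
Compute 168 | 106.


0b10101000 | 0b1101010 = 0b11101010 = 234

234


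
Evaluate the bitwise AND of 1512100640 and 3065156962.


0b1011010001000001101001100100000 & 0b10110110101100101001010101100010 = 0b10010001000001001000100100000 = 304124192

304124192


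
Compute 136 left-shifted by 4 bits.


0b10001000 << 4 = 0b100010000000 = 2176

2176


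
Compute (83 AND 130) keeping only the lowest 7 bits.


Step 1: 83 & 130 = 2
Step 2: 2 & 127 = 2

2


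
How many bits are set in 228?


0b11100100 has 4 set bits

4


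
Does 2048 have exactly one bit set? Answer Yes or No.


0b100000000000. Only one bit set => Yes

Yes


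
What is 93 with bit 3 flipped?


93 ^ (1 << 3) = 93 ^ 8 = 85

85


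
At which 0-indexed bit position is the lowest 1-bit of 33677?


0b1000001110001101. Lowest set bit at position 0

0


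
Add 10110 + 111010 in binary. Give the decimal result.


10110 + 111010 = 1010000 = 80

80


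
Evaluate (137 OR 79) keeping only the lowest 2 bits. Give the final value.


Step 1: 137 | 79 = 207
Step 2: 207 & 3 = 3

3


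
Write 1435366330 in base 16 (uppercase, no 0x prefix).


1435366330 = 558DF3BA hex

558DF3BA


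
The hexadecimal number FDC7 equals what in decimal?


FDC7 hex = 64967 decimal

64967


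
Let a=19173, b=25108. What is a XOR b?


19173 ^ 25108 = 10481

10481


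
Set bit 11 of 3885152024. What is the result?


3885152024 | (1 << 11) = 3885152024 | 2048 = 3885154072

3885154072


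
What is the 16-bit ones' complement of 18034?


18034 ^ 65535 = 47501

47501


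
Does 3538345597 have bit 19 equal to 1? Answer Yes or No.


0b11010010111001101101111001111101, bit 19 = 0. No

No


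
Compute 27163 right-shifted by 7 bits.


0b110101000011011 >> 7 = 0b11010100 = 212

212


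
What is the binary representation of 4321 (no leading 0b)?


4321 = 1000011100001 in binary

1000011100001


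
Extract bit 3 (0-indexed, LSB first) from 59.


0b111011, position 3 = 1

1


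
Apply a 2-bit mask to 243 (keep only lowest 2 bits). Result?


243 & 3 = 3

3


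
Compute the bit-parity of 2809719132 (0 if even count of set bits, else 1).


0b10100111011110001110100101011100 has 18 ones => parity 0

0


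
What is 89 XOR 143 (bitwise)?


0b1011001 ^ 0b10001111 = 0b11010110 = 214

214


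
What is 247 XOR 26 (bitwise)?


0b11110111 ^ 0b11010 = 0b11101101 = 237

237


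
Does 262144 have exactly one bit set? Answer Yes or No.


0b1000000000000000000. Only one bit set => Yes

Yes


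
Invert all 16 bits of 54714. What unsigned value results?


54714 ^ 65535 = 10821

10821


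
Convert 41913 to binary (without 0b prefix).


41913 = 1010001110111001 in binary

1010001110111001


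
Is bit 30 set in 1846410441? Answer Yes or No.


0b1101110000011011111110011001001, bit 30 = 1. Yes

Yes


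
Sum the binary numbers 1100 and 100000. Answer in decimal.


1100 + 100000 = 101100 = 44

44


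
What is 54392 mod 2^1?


54392 & 1 = 0

0


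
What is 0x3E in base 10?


3E hex = 62 decimal

62


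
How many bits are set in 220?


0b11011100 has 5 set bits

5


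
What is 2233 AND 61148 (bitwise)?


0b100010111001 & 0b1110111011011100 = 0b100010011000 = 2200

2200


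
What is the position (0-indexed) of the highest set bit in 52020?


0b1100101100110100. Highest set bit at position 15

15


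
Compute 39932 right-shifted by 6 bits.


0b1001101111111100 >> 6 = 0b1001101111 = 623

623


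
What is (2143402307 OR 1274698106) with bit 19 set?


Step 1: 2143402307 | 1274698106 = 2147219835
Step 2: 2147219835 | (1 << 19) = 2147219835 | 524288 = 2147219835

2147219835


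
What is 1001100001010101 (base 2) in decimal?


1001100001010101 in decimal = 38997

38997


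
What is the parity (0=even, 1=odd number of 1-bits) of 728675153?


0b101011011011101011001101010001 has 17 ones => parity 1

1


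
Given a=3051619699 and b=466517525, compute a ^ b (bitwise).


3051619699 ^ 466517525 = 2922019686

2922019686


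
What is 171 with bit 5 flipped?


171 ^ (1 << 5) = 171 ^ 32 = 139

139


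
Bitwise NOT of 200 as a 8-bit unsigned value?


~0b11001000 = 0b110111 = 55 (8-bit unsigned)

55


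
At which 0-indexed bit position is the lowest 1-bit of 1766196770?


0b1101001010001100000011000100010. Lowest set bit at position 1

1


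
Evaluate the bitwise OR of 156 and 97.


0b10011100 | 0b1100001 = 0b11111101 = 253

253


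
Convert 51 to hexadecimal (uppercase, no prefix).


51 = 33 hex

33


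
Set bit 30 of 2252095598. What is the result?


2252095598 | (1 << 30) = 2252095598 | 1073741824 = 3325837422

3325837422


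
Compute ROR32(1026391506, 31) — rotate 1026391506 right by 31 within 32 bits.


Rotate 0b111101001011010111110111010010 right by 31 (32-bit) = 0b1111010010110101111101110100100 = 2052783012

2052783012


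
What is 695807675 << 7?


0b101001011110010010111010111011 << 7 = 0b1010010111100100101110101110110000000 = 89063382400

89063382400


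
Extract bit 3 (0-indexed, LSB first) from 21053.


0b101001000111101, position 3 = 1

1


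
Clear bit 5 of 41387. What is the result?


41387 & ~(1 << 5) = 41355

41355


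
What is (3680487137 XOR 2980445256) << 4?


Step 1: 3680487137 ^ 2980445256 = 1794783913
Step 2: 1794783913 << 4 = 28716542608

28716542608


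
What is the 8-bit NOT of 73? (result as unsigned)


~0b1001001 = 0b10110110 = 182 (8-bit unsigned)

182


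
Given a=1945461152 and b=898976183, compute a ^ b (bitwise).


1945461152 ^ 898976183 = 1180706839

1180706839


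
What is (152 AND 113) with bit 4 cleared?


Step 1: 152 & 113 = 16
Step 2: 16 & ~(1 << 4) = 0

0


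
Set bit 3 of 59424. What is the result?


59424 | (1 << 3) = 59424 | 8 = 59432

59432


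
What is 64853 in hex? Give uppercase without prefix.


64853 = FD55 hex

FD55


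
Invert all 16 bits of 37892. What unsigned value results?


37892 ^ 65535 = 27643

27643


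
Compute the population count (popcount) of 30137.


0b111010110111001 has 10 set bits

10


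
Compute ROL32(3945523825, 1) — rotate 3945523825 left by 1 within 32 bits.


Rotate 0b11101011001010111110101001110001 left by 1 (32-bit) = 0b11010110010101111101010011100011 = 3596080355

3596080355


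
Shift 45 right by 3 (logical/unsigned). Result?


0b101101 >> 3 = 0b101 = 5

5


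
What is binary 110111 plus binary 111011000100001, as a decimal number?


110111 + 111011000100001 = 111011001011000 = 30296

30296


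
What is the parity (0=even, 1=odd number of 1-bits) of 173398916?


0b1010010101011101101110000100 has 14 ones => parity 0

0


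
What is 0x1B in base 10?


1B hex = 27 decimal

27


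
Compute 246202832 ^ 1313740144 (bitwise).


0b1110101011001100000111010000 ^ 0b1001110010011100001010101110000 = 0b1000000111000101101010010100000 = 1088607392

1088607392


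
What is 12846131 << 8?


0b110001000000010000110011 << 8 = 0b11000100000001000011001100000000 = 3288609536

3288609536


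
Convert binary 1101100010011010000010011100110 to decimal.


1101100010011010000010011100110 in decimal = 1816986854

1816986854


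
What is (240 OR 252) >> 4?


Step 1: 240 | 252 = 252
Step 2: 252 >> 4 = 15

15


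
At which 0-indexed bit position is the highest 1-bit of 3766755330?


0b11100000100001000010000000000010. Highest set bit at position 31

31


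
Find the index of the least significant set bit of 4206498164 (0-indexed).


0b11111010101110100001000101110100. Lowest set bit at position 2

2


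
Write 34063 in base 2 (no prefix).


34063 = 1000010100001111 in binary

1000010100001111


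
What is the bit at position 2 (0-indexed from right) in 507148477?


0b11110001110100111100010111101, position 2 = 1

1


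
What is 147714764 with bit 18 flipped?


147714764 ^ (1 << 18) = 147714764 ^ 262144 = 147452620

147452620


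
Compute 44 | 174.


0b101100 | 0b10101110 = 0b10101110 = 174

174


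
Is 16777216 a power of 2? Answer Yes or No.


0b1000000000000000000000000. Only one bit set => Yes

Yes


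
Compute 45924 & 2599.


0b1011001101100100 & 0b101000100111 = 0b1000100100 = 548

548


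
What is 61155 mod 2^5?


61155 & 31 = 3

3


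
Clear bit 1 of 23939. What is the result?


23939 & ~(1 << 1) = 23937

23937


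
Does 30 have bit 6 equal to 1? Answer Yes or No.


0b11110, bit 6 = 0. No

No


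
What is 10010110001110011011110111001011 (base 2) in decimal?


10010110001110011011110111001011 in decimal = 2520366539

2520366539


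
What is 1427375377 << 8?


0b1010101000101000000010100010001 << 8 = 0b101010100010100000001010001000100000000 = 365408096512

365408096512


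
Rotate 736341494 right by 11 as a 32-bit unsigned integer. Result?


Rotate 0b101011111000111010110111110110 right by 11 (32-bit) = 0b10111110110001010111110001110101 = 3200613493

3200613493


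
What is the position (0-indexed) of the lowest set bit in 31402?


0b111101010101010. Lowest set bit at position 1

1


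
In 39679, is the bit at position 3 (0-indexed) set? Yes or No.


0b1001101011111111, bit 3 = 1. Yes

Yes


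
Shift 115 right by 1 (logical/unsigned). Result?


0b1110011 >> 1 = 0b111001 = 57

57


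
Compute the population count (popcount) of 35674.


0b1000101101011010 has 8 set bits

8


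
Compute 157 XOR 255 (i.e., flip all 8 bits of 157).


157 ^ 255 = 98

98


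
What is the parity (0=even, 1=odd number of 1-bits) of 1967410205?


0b1110101010001000100110000011101 has 14 ones => parity 0

0


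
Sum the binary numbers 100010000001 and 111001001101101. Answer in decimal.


100010000001 + 111001001101101 = 111101011101110 = 31470

31470


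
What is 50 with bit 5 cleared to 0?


50 & ~(1 << 5) = 18

18


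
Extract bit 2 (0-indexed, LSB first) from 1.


0b1, position 2 = 0

0


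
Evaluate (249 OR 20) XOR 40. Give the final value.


Step 1: 249 | 20 = 253
Step 2: 253 ^ 40 = 213

213


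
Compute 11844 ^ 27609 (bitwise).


0b10111001000100 ^ 0b110101111011001 = 0b100010110011101 = 17821

17821


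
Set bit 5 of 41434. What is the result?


41434 | (1 << 5) = 41434 | 32 = 41466

41466


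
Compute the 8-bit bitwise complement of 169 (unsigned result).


~0b10101001 = 0b1010110 = 86 (8-bit unsigned)

86


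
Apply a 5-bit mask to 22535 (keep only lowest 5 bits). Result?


22535 & 31 = 7

7


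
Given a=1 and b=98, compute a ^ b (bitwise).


1 ^ 98 = 99

99


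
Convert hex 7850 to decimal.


7850 hex = 30800 decimal

30800


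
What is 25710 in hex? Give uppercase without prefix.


25710 = 646E hex

646E


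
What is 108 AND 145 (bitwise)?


0b1101100 & 0b10010001 = 0b0 = 0

0


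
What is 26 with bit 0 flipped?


26 ^ (1 << 0) = 26 ^ 1 = 27

27


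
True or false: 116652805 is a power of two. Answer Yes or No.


0b110111100111111101100000101. Multiple bits set => No

No


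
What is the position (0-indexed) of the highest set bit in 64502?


0b1111101111110110. Highest set bit at position 15

15


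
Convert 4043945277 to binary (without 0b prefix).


4043945277 = 11110001000010011011010100111101 in binary

11110001000010011011010100111101


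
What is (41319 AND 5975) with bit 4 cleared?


Step 1: 41319 & 5975 = 327
Step 2: 327 & ~(1 << 4) = 327

327


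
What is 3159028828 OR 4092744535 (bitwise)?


0b10111100010010101111010001011100 | 0b11110011111100100101001101010111 = 0b11111111111110101111011101011111 = 4294637407

4294637407


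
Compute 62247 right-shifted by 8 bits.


0b1111001100100111 >> 8 = 0b11110011 = 243

243


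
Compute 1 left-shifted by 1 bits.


0b1 << 1 = 0b10 = 2

2


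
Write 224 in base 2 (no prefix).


224 = 11100000 in binary

11100000


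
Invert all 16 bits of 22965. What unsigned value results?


22965 ^ 65535 = 42570

42570


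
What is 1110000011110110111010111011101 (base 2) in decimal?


1110000011110110111010111011101 in decimal = 1887139293

1887139293


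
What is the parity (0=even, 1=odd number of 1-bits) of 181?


0b10110101 has 5 ones => parity 1

1


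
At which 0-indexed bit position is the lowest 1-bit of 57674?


0b1110000101001010. Lowest set bit at position 1

1


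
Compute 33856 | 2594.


0b1000010001000000 | 0b101000100010 = 0b1000111001100010 = 36450

36450


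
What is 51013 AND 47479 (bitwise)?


0b1100011101000101 & 0b1011100101110111 = 0b1000000101000101 = 33093

33093


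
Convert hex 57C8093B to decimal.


57C8093B hex = 1472727355 decimal

1472727355


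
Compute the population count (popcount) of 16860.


0b100000111011100 has 7 set bits

7


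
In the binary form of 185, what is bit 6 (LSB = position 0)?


0b10111001, position 6 = 0

0


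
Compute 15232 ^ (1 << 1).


15232 ^ (1 << 1) = 15232 ^ 2 = 15234

15234


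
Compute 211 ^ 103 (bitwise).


0b11010011 ^ 0b1100111 = 0b10110100 = 180

180


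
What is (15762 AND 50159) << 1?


Step 1: 15762 & 50159 = 386
Step 2: 386 << 1 = 772

772


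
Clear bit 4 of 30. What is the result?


30 & ~(1 << 4) = 14

14


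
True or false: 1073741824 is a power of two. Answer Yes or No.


0b1000000000000000000000000000000. Only one bit set => Yes

Yes


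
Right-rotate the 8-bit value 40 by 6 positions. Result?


Rotate 0b101000 right by 6 (8-bit) = 0b10100000 = 160

160


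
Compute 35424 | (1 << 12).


35424 | (1 << 12) = 35424 | 4096 = 39520

39520


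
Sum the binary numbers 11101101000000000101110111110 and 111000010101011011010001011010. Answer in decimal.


11101101000000000101110111110 + 111000010101011011010001011010 = 1010101111101011100000000011000 = 1442168856

1442168856


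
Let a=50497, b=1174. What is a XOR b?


50497 ^ 1174 = 49623

49623


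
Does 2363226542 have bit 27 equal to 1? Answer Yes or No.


0b10001100110110111111100110101110, bit 27 = 1. Yes

Yes


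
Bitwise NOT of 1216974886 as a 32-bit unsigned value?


~0b1001000100010011001000000100110 = 0b10110111011101100110111111011001 = 3077992409 (32-bit unsigned)

3077992409


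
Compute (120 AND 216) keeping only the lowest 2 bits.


Step 1: 120 & 216 = 88
Step 2: 88 & 3 = 0

0


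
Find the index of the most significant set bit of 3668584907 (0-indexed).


0b11011010101010100010100111001011. Highest set bit at position 31

31


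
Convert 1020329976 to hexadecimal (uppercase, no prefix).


1020329976 = 3CD0FFF8 hex

3CD0FFF8


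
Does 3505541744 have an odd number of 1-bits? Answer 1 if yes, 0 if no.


0b11010000111100100101001001110000 has 14 ones => parity 0

0


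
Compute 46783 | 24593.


0b1011011010111111 | 0b110000000010001 = 0b1111011010111111 = 63167

63167


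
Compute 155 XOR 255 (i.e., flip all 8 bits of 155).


155 ^ 255 = 100

100


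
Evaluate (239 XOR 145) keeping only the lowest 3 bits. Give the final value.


Step 1: 239 ^ 145 = 126
Step 2: 126 & 7 = 6

6


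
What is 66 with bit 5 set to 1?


66 | (1 << 5) = 66 | 32 = 98

98


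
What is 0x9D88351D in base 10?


9D88351D hex = 2642949405 decimal

2642949405


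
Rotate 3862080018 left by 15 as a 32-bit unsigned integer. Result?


Rotate 0b11100110001100101010101000010010 left by 15 (32-bit) = 0b1010101000010010111001100011001 = 1426682649

1426682649


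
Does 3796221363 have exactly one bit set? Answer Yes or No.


0b11100010010001011011110110110011. Multiple bits set => No

No


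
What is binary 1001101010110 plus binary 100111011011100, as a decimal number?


1001101010110 + 100111011011100 = 110001000110010 = 25138

25138


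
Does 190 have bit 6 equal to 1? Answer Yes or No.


0b10111110, bit 6 = 0. No

No


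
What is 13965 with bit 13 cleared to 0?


13965 & ~(1 << 13) = 5773

5773


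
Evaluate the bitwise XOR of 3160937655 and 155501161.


0b10111100011010000001010010110111 ^ 0b1001010001001100001001101001 = 0b10110101001011001101011011011110 = 3039614686

3039614686


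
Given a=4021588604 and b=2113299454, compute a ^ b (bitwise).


4021588604 ^ 2113299454 = 2453860738

2453860738


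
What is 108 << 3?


0b1101100 << 3 = 0b1101100000 = 864

864


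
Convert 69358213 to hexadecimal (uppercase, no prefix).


69358213 = 4225285 hex

4225285


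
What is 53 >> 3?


0b110101 >> 3 = 0b110 = 6

6


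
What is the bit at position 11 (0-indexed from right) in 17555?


0b100010010010011, position 11 = 0

0


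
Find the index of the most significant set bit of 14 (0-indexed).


0b1110. Highest set bit at position 3

3


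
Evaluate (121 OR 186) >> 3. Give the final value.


Step 1: 121 | 186 = 251
Step 2: 251 >> 3 = 31

31


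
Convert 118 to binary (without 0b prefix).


118 = 1110110 in binary

1110110


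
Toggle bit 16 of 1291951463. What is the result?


1291951463 ^ (1 << 16) = 1291951463 ^ 65536 = 1291885927

1291885927


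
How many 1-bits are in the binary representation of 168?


0b10101000 has 3 set bits

3


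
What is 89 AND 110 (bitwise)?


0b1011001 & 0b1101110 = 0b1001000 = 72

72


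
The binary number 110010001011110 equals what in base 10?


110010001011110 in decimal = 25694

25694


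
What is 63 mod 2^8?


63 & 255 = 63

63


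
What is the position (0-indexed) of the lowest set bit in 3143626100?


0b10111011010111111110110101110100. Lowest set bit at position 2

2


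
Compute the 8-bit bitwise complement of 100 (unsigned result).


~0b1100100 = 0b10011011 = 155 (8-bit unsigned)

155


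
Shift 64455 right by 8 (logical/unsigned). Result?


0b1111101111000111 >> 8 = 0b11111011 = 251

251


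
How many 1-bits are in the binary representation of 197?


0b11000101 has 4 set bits

4


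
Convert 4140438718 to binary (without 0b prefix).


4140438718 = 11110110110010100001010010111110 in binary

11110110110010100001010010111110


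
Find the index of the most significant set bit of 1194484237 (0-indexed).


0b1000111001100100110001000001101. Highest set bit at position 30

30


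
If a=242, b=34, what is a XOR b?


242 ^ 34 = 208

208


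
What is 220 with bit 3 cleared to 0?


220 & ~(1 << 3) = 212

212


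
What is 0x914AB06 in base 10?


914AB06 hex = 152349446 decimal

152349446


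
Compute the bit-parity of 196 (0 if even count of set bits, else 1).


0b11000100 has 3 ones => parity 1

1


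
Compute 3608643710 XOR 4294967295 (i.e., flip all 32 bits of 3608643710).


3608643710 ^ 4294967295 = 686323585

686323585


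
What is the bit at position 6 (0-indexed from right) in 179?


0b10110011, position 6 = 0

0


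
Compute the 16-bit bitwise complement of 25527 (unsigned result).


~0b110001110110111 = 0b1001110001001000 = 40008 (16-bit unsigned)

40008


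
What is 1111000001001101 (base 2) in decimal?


1111000001001101 in decimal = 61517

61517


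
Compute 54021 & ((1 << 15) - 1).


54021 & 32767 = 21253

21253


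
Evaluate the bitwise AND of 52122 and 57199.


0b1100101110011010 & 0b1101111101101111 = 0b1100101100001010 = 51978

51978


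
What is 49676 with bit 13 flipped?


49676 ^ (1 << 13) = 49676 ^ 8192 = 57868

57868


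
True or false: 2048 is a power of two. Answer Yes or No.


0b100000000000. Only one bit set => Yes

Yes


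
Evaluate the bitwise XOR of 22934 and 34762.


0b101100110010110 ^ 0b1000011111001010 = 0b1101111001011100 = 56924

56924


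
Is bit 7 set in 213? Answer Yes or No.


0b11010101, bit 7 = 1. Yes

Yes


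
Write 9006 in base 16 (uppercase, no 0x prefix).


9006 = 232E hex

232E


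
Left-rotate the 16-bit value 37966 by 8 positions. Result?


Rotate 0b1001010001001110 left by 8 (16-bit) = 0b100111010010100 = 20116

20116


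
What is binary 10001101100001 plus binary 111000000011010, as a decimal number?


10001101100001 + 111000000011010 = 1001001101111011 = 37755

37755


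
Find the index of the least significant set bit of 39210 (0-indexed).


0b1001100100101010. Lowest set bit at position 1

1


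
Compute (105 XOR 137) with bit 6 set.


Step 1: 105 ^ 137 = 224
Step 2: 224 | (1 << 6) = 224 | 64 = 224

224


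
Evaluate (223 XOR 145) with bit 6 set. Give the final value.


Step 1: 223 ^ 145 = 78
Step 2: 78 | (1 << 6) = 78 | 64 = 78

78


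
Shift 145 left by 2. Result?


0b10010001 << 2 = 0b1001000100 = 580

580


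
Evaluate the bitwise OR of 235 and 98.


0b11101011 | 0b1100010 = 0b11101011 = 235

235


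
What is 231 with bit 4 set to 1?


231 | (1 << 4) = 231 | 16 = 247

247


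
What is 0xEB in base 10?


EB hex = 235 decimal

235


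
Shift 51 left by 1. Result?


0b110011 << 1 = 0b1100110 = 102

102


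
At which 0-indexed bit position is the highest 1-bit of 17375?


0b100001111011111. Highest set bit at position 14

14


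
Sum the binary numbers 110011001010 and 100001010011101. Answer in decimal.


110011001010 + 100001010011101 = 100111101100111 = 20327

20327


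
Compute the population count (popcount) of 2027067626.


0b1111000110100101001100011101010 has 16 set bits

16


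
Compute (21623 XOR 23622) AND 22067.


Step 1: 21623 ^ 23622 = 2097
Step 2: 2097 & 22067 = 49

49


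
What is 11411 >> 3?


0b10110010010011 >> 3 = 0b10110010010 = 1426

1426


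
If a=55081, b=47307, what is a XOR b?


55081 ^ 47307 = 28642

28642


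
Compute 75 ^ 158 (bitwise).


0b1001011 ^ 0b10011110 = 0b11010101 = 213

213


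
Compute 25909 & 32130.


0b110010100110101 & 0b111110110000010 = 0b110010100000000 = 25856

25856


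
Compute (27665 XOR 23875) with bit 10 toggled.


Step 1: 27665 ^ 23875 = 12626
Step 2: 12626 ^ (1 << 10) = 12626 ^ 1024 = 13650

13650


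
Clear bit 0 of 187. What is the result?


187 & ~(1 << 0) = 186

186


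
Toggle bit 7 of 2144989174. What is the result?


2144989174 ^ (1 << 7) = 2144989174 ^ 128 = 2144989046

2144989046


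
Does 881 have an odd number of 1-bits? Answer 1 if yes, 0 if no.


0b1101110001 has 6 ones => parity 0

0


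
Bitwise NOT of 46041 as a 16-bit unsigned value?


~0b1011001111011001 = 0b100110000100110 = 19494 (16-bit unsigned)

19494


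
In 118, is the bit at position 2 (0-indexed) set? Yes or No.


0b1110110, bit 2 = 1. Yes

Yes


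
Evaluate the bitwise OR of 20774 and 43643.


0b101000100100110 | 0b1010101001111011 = 0b1111101101111111 = 64383

64383


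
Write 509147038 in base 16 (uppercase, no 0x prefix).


509147038 = 1E58F79E hex

1E58F79E


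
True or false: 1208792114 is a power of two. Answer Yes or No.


0b1001000000011001011010000110010. Multiple bits set => No

No


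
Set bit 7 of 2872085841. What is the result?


2872085841 | (1 << 7) = 2872085841 | 128 = 2872085969

2872085969


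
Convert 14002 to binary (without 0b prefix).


14002 = 11011010110010 in binary

11011010110010


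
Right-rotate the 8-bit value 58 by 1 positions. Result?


Rotate 0b111010 right by 1 (8-bit) = 0b11101 = 29

29


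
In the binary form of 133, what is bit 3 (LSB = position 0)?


0b10000101, position 3 = 0

0


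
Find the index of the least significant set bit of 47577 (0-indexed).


0b1011100111011001. Lowest set bit at position 0

0


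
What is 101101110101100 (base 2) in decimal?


101101110101100 in decimal = 23468

23468


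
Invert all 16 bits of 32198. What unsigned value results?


32198 ^ 65535 = 33337

33337


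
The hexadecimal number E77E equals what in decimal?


E77E hex = 59262 decimal

59262


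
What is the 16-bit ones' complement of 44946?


44946 ^ 65535 = 20589

20589


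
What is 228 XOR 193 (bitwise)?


0b11100100 ^ 0b11000001 = 0b100101 = 37

37


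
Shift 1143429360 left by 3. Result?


0b1000100001001110101100011110000 << 3 = 0b1000100001001110101100011110000000 = 9147434880

9147434880


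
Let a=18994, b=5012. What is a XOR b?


18994 ^ 5012 = 22950

22950


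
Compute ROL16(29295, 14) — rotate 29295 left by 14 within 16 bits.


Rotate 0b111001001101111 left by 14 (16-bit) = 0b1101110010011011 = 56475

56475


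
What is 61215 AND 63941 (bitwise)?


0b1110111100011111 & 0b1111100111000101 = 0b1110100100000101 = 59653

59653


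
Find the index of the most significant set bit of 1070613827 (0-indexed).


0b111111110100000100010101000011. Highest set bit at position 29

29


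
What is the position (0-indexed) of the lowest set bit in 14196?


0b11011101110100. Lowest set bit at position 2

2


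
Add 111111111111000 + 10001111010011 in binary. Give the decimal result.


111111111111000 + 10001111010011 = 1010001111001011 = 41931

41931


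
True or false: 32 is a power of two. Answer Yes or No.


0b100000. Only one bit set => Yes

Yes


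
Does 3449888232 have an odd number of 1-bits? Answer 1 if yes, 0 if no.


0b11001101101000010001110111101000 has 16 ones => parity 0

0


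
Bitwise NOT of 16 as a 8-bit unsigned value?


~0b10000 = 0b11101111 = 239 (8-bit unsigned)

239


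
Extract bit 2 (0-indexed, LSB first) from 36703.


0b1000111101011111, position 2 = 1

1


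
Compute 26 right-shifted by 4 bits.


0b11010 >> 4 = 0b1 = 1

1


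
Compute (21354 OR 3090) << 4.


Step 1: 21354 | 3090 = 24442
Step 2: 24442 << 4 = 391072

391072
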